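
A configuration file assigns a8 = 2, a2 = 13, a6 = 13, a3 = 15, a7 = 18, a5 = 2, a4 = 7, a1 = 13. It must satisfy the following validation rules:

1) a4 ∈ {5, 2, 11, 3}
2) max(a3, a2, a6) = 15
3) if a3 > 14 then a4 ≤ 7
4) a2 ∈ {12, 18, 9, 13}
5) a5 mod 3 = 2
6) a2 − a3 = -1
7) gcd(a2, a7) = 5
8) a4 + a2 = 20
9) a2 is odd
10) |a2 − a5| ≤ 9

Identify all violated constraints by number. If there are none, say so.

1) a4 = 7 is not in {5, 2, 11, 3}  ✗
2) max(15, 13, 13) = 15  ✓
3) a3 = 15 > 14, so we need a4 ≤ 7; a4 = 7 ≤ 7  ✓
4) a2 = 13 is in {12, 18, 9, 13}  ✓
5) 2 mod 3 = 2  ✓
6) a2 − a3 = 13 − 15 = -2, not -1  ✗
7) gcd(13, 18) = 1, not 5  ✗
8) a4 + a2 = 7 + 13 = 20  ✓
9) a2 = 13 is odd  ✓
10) |13 − 2| = 11; 11 > 9, exceeds bound 9  ✗

The assignment fails constraints 1, 6, 7, and 10.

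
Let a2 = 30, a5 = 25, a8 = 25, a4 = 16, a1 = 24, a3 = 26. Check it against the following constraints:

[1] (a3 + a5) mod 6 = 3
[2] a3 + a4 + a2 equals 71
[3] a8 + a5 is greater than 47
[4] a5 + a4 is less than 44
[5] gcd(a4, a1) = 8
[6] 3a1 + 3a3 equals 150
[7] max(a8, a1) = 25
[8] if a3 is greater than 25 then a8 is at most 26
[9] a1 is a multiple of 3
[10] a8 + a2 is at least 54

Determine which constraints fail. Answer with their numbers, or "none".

Constraint 2 does not hold.

[1] a3 + a5 = 51; 51 mod 6 = 3 — holds.
[2] a3 + a4 + a2 = 26 + 16 + 30 = 72, not 71 — does not hold.
[3] a8 + a5 = 25 + 25 = 50; 50 > 47 — holds.
[4] a5 + a4 = 25 + 16 = 41; 41 < 44 — holds.
[5] gcd(16, 24) = 8 — holds.
[6] 3a1 + 3a3 = 3(24) + 3(26) = 150 — holds.
[7] max(25, 24) = 25 — holds.
[8] a3 = 26 > 25, so we need a8 ≤ 26; a8 = 25 ≤ 26 — holds.
[9] 24 / 3 = 8, so 3 divides 24 — holds.
[10] a8 + a2 = 25 + 30 = 55; 55 ≥ 54 — holds.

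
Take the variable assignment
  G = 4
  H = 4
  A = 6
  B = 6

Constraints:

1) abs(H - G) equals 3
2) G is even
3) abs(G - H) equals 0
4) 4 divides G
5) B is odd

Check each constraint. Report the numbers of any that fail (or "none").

1) abs(4 - 4) = 0, not 3  no
2) G = 4 is even  yes
3) abs(4 - 4) = 0  yes
4) 4 / 4 = 1, so 4 divides 4  yes
5) B = 6 is even  no

The assignment fails constraints 1 and 5.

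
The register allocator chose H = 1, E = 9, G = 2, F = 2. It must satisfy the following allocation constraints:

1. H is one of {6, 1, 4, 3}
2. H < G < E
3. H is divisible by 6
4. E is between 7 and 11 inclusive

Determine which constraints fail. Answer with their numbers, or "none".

Violated: 3.

1. H = 1 is in {6, 1, 4, 3} — holds.
2. values 1 < 2 < 9 — holds.
3. 1 = 6*0 + 1, so 6 does not divide 1 — does not hold.
4. E = 9 lies in [7, 11] — holds.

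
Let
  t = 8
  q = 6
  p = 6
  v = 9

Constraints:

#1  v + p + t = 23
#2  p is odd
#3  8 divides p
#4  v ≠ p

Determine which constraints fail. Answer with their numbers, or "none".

Violated: 2 and 3.

#1 v + p + t = 9 + 6 + 8 = 23 — holds.
#2 p = 6 is even — does not hold.
#3 6 = 8×0 + 6, so 8 does not divide 6 — does not hold.
#4 v = 9, p = 6; distinct — holds.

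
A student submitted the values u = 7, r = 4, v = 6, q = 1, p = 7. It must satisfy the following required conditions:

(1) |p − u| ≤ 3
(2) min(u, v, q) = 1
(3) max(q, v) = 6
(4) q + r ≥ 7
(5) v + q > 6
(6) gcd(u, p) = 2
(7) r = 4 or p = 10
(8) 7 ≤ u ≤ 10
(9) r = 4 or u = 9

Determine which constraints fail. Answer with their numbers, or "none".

(1) |7 − 7| = 0; 0 ≤ 3 — holds.
(2) min(7, 6, 1) = 1 — holds.
(3) max(1, 6) = 6 — holds.
(4) q + r = 1 + 4 = 5; 5 < 7, bound 7 not met — does not hold.
(5) v + q = 6 + 1 = 7; 7 > 6 — holds.
(6) gcd(7, 7) = 7, not 2 — does not hold.
(7) r = 4 = 4 (first disjunct) — holds.
(8) u = 7 lies in [7, 10] — holds.
(9) r = 4 = 4 (first disjunct) — holds.

Constraints 4 and 6 do not hold.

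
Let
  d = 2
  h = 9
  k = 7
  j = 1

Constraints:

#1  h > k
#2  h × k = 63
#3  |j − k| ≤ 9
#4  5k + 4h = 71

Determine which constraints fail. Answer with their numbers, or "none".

#1 h = 9, k = 7; 9 > 7  ✔
#2 h × k = 9 × 7 = 63  ✔
#3 |1 − 7| = 6; 6 ≤ 9  ✔
#4 5k + 4h = 5(7) + 4(9) = 71  ✔

Yes — all constraints hold.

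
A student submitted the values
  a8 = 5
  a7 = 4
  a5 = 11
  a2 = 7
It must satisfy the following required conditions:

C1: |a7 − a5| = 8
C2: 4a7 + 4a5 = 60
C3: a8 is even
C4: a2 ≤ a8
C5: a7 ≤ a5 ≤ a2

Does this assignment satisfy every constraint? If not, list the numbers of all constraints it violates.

The assignment fails constraints 1, 3, 4, and 5.

C1: |4 − 11| = 7, not 8 — fails.
C2: 4a7 + 4a5 = 4(4) + 4(11) = 60 — holds.
C3: a8 = 5 is odd — fails.
C4: a2 = 7, a8 = 5; 7 > 5 (want ≤) — fails.
C5: values 4, 11, 7; a5 = 11 is not ≤ a2 = 7 — fails.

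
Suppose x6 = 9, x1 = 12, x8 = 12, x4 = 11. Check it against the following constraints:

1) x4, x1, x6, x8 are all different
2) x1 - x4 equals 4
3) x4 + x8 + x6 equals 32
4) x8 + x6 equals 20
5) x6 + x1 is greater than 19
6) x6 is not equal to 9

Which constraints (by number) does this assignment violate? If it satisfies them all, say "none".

No — constraints 1, 2, 4, and 6 are not satisfied.

1) x1 = x8 = 12, not all different  FAIL
2) x1 - x4 = 12 - 11 = 1, not 4  FAIL
3) x4 + x8 + x6 = 11 + 12 + 9 = 32  OK
4) x8 + x6 = 12 + 9 = 21, not 20  FAIL
5) x6 + x1 = 9 + 12 = 21; 21 > 19  OK
6) x6 = 9, but 9 is required to differ  FAIL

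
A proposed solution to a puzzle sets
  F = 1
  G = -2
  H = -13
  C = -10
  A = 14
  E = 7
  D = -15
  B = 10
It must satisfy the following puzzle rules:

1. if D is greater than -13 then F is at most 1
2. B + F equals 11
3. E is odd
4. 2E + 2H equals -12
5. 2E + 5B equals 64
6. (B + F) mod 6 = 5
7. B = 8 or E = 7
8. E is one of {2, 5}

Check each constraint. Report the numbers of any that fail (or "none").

1. D = -15, not > -13; antecedent false, conditional vacuously true — OK.
2. B + F = 10 + 1 = 11 — OK.
3. E = 7 is odd — OK.
4. 2E + 2H = 2(7) + 2(-13) = -12 — OK.
5. 2E + 5B = 2(7) + 5(10) = 64 — OK.
6. B + F = 11; 11 mod 6 = 5 — OK.
7. B = 10 ≠ 8, but E = 7 = 7 (second disjunct) — OK.
8. E = 7 is not in {2, 5} — violated.

Constraint 8 does not hold.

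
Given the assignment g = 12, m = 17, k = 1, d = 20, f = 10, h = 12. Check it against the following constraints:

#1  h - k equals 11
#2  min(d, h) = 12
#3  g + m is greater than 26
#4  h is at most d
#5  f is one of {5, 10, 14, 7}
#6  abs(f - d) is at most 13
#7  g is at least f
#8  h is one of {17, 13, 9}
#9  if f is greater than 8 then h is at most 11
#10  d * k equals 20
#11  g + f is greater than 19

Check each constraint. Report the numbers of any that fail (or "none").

#1 h - k = 12 - 1 = 11 — holds.
#2 min(20, 12) = 12 — holds.
#3 g + m = 12 + 17 = 29; 29 > 26 — holds.
#4 h = 12, d = 20; 12 ≤ 20 — holds.
#5 f = 10 is in {5, 10, 14, 7} — holds.
#6 abs(10 - 20) = 10; 10 ≤ 13 — holds.
#7 g = 12, f = 10; 12 ≥ 10 — holds.
#8 h = 12 is not in {17, 13, 9} — fails.
#9 f = 10 > 8, so we need h ≤ 11; but h = 12 > 11 — fails.
#10 d * k = 20 * 1 = 20 — holds.
#11 g + f = 12 + 10 = 22; 22 > 19 — holds.

The assignment fails constraints 8 and 9.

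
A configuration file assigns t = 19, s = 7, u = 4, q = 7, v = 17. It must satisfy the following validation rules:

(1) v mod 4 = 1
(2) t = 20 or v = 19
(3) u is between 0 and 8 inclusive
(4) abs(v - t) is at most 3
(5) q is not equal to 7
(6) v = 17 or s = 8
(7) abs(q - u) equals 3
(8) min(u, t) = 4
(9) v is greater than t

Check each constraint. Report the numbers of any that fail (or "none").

The assignment fails constraints 2, 5, and 9.

(1) 17 mod 4 = 1 — holds.
(2) t = 19 ≠ 20 and v = 17 ≠ 19; both disjuncts false — fails.
(3) u = 4 lies in [0, 8] — holds.
(4) abs(17 - 19) = 2; 2 ≤ 3 — holds.
(5) q = 7, but 7 is required to differ — fails.
(6) v = 17 = 17 (first disjunct) — holds.
(7) abs(7 - 4) = 3 — holds.
(8) min(4, 19) = 4 — holds.
(9) v = 17, t = 19; 17 ≤ 19 (want >) — fails.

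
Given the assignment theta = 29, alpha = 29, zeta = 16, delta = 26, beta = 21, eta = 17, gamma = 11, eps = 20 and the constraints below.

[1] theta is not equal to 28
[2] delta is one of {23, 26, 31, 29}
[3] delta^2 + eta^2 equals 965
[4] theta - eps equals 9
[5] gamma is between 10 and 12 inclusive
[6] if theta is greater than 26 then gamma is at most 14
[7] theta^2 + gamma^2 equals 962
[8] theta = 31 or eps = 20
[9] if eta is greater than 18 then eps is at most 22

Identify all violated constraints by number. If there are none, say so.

Yes — all constraints hold.

[1] theta = 29, and 29 ≠ 28 — holds.
[2] delta = 26 is in {23, 26, 31, 29} — holds.
[3] delta^2 + eta^2 = 26^2 + 17^2 = 676 + 289 = 965 — holds.
[4] theta - eps = 29 - 20 = 9 — holds.
[5] gamma = 11 lies in [10, 12] — holds.
[6] theta = 29 > 26, so we need gamma ≤ 14; gamma = 11 ≤ 14 — holds.
[7] theta^2 + gamma^2 = 29^2 + 11^2 = 841 + 121 = 962 — holds.
[8] theta = 29 ≠ 31, but eps = 20 = 20 (second disjunct) — holds.
[9] eta = 17, not > 18; antecedent false, conditional vacuously true — holds.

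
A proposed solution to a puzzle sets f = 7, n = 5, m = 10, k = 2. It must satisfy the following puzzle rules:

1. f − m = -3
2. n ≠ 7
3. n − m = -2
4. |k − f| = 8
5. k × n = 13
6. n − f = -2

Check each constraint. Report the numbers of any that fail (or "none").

1. f − m = 7 − 10 = -3  ✔
2. n = 5, and 5 ≠ 7  ✔
3. n − m = 5 − 10 = -5, not -2  ✘
4. |2 − 7| = 5, not 8  ✘
5. k × n = 2 × 5 = 10, not 13  ✘
6. n − f = 5 − 7 = -2  ✔

No — constraints 3, 4, 5 are not satisfied.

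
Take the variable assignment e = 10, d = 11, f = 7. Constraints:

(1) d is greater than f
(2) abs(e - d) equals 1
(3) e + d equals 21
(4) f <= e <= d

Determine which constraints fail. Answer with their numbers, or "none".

No violations.

(1) d = 11, f = 7; 11 > 7  ✔
(2) abs(10 - 11) = 1  ✔
(3) e + d = 10 + 11 = 21  ✔
(4) values 7 <= 10 <= 11  ✔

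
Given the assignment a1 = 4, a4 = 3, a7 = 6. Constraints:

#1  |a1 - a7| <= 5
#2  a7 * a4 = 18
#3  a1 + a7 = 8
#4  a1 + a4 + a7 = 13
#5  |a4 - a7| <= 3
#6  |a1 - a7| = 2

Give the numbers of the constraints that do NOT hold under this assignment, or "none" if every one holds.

#1 |4 - 6| = 2; 2 ≤ 5 — holds.
#2 a7 * a4 = 6 * 3 = 18 — holds.
#3 a1 + a7 = 4 + 6 = 10, not 8 — does not hold.
#4 a1 + a4 + a7 = 4 + 3 + 6 = 13 — holds.
#5 |3 - 6| = 3; 3 ≤ 3 — holds.
#6 |4 - 6| = 2 — holds.

The assignment fails constraint 3.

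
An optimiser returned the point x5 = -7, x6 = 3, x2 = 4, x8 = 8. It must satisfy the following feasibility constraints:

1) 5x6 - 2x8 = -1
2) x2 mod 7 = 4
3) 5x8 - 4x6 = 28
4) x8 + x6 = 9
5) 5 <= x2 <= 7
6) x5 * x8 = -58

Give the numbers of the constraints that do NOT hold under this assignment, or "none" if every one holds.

No — constraints 4, 5, and 6 are not satisfied.

1) 5x6 - 2x8 = 5(3) - 2(8) = -1 — holds.
2) 4 mod 7 = 4 — holds.
3) 5x8 - 4x6 = 5(8) - 4(3) = 28 — holds.
4) x8 + x6 = 8 + 3 = 11, not 9 — fails.
5) x2 = 4 is outside [5, 7] — fails.
6) x5 * x8 = -7 * 8 = -56, not -58 — fails.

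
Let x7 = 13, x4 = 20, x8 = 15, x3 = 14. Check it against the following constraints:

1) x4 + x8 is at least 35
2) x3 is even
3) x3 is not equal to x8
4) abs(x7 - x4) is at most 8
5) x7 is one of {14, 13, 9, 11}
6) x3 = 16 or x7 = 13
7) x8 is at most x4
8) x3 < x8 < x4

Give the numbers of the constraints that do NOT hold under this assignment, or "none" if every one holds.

All constraints are satisfied.

1) x4 + x8 = 20 + 15 = 35; 35 ≥ 35 — holds.
2) x3 = 14 is even — holds.
3) x3 = 14, x8 = 15; distinct — holds.
4) abs(13 - 20) = 7; 7 ≤ 8 — holds.
5) x7 = 13 is in {14, 13, 9, 11} — holds.
6) x3 = 14 ≠ 16, but x7 = 13 = 13 (second disjunct) — holds.
7) x8 = 15, x4 = 20; 15 ≤ 20 — holds.
8) values 14 < 15 < 20 — holds.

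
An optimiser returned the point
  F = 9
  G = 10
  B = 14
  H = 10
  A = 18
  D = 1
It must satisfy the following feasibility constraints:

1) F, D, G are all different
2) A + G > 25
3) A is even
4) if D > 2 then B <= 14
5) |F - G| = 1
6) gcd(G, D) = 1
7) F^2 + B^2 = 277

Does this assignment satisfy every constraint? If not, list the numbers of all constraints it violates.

1) values 9, 1, 10 are pairwise distinct — satisfied.
2) A + G = 18 + 10 = 28; 28 > 25 — satisfied.
3) A = 18 is even — satisfied.
4) D = 1, not > 2; antecedent false, conditional vacuously true — satisfied.
5) |9 - 10| = 1 — satisfied.
6) gcd(10, 1) = 1 — satisfied.
7) F^2 + B^2 = 9^2 + 14^2 = 81 + 196 = 277 — satisfied.

No violations.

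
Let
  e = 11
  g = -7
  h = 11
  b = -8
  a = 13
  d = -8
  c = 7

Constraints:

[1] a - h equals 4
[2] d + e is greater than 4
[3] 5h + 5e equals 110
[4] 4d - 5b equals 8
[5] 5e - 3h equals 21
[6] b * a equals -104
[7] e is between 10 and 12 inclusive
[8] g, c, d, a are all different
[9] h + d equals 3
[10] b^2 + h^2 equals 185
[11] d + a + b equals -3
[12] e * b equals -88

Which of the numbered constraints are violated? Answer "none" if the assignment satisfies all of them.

No — constraints 1, 2, 5 are not satisfied.

[1] a - h = 13 - 11 = 2, not 4 — violated.
[2] d + e = -8 + 11 = 3; 3 ≤ 4, bound 4 not met — violated.
[3] 5h + 5e = 5(11) + 5(11) = 110 — satisfied.
[4] 4d - 5b = 4(-8) - 5(-8) = 8 — satisfied.
[5] 5e - 3h = 5(11) - 3(11) = 22, not 21 — violated.
[6] b * a = -8 * 13 = -104 — satisfied.
[7] e = 11 lies in [10, 12] — satisfied.
[8] values -7, 7, -8, 13 are pairwise distinct — satisfied.
[9] h + d = 11 + (-8) = 3 — satisfied.
[10] b^2 + h^2 = (-8)^2 + 11^2 = 64 + 121 = 185 — satisfied.
[11] d + a + b = -8 + 13 + (-8) = -3 — satisfied.
[12] e * b = 11 * (-8) = -88 — satisfied.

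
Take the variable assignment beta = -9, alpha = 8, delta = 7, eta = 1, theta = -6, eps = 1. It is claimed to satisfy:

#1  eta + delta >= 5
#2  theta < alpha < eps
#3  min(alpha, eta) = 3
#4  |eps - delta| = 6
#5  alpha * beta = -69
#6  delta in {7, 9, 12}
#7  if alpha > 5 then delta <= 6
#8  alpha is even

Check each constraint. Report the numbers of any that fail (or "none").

The assignment fails constraints 2, 3, 5, 7.

#1 eta + delta = 1 + 7 = 8; 8 ≥ 5 — holds.
#2 values -6, 8, 1; alpha = 8 is not < eps = 1 — fails.
#3 min(8, 1) = 1, not 3 — fails.
#4 |1 - 7| = 6 — holds.
#5 alpha * beta = 8 * (-9) = -72, not -69 — fails.
#6 delta = 7 is in {7, 9, 12} — holds.
#7 alpha = 8 > 5, so we need delta ≤ 6; but delta = 7 > 6 — fails.
#8 alpha = 8 is even — holds.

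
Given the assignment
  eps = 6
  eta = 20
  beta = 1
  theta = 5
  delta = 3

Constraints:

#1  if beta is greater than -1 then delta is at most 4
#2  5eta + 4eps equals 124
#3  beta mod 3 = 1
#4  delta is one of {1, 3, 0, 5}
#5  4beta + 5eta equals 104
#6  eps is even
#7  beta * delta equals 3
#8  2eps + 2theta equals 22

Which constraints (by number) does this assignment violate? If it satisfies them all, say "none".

#1 beta = 1 > -1, so we need delta ≤ 4; delta = 3 ≤ 4  yes
#2 5eta + 4eps = 5(20) + 4(6) = 124  yes
#3 1 mod 3 = 1  yes
#4 delta = 3 is in {1, 3, 0, 5}  yes
#5 4beta + 5eta = 4(1) + 5(20) = 104  yes
#6 eps = 6 is even  yes
#7 beta * delta = 1 * 3 = 3  yes
#8 2eps + 2theta = 2(6) + 2(5) = 22  yes

No violations.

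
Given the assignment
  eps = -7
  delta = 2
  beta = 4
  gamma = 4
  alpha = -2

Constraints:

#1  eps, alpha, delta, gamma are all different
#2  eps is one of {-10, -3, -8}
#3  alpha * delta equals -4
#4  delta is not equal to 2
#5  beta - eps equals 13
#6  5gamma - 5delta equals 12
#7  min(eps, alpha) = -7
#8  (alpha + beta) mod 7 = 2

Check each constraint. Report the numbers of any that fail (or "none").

#1 values -7, -2, 2, 4 are pairwise distinct — satisfied.
#2 eps = -7 is not in {-10, -3, -8} — violated.
#3 alpha * delta = -2 * 2 = -4 — satisfied.
#4 delta = 2, but 2 is required to differ — violated.
#5 beta - eps = 4 - (-7) = 11, not 13 — violated.
#6 5gamma - 5delta = 5(4) - 5(2) = 10, not 12 — violated.
#7 min(-7, -2) = -7 — satisfied.
#8 alpha + beta = 2; 2 mod 7 = 2 — satisfied.

Constraints 2, 4, 5, and 6 do not hold.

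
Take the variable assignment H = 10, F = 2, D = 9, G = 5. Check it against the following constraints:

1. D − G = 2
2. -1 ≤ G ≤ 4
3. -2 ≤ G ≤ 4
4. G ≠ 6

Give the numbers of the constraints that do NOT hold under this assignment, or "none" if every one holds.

1. D − G = 9 − 5 = 4, not 2  fails
2. G = 5 is outside [-1, 4]  fails
3. G = 5 is outside [-2, 4]  fails
4. G = 5, and 5 ≠ 6  holds

Constraints 1, 2, and 3 are violated.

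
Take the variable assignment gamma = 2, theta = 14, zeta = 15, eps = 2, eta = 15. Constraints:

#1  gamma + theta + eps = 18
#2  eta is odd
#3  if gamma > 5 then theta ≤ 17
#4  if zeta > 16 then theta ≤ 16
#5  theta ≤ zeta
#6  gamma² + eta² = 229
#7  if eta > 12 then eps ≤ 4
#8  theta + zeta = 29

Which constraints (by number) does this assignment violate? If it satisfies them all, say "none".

#1 gamma + theta + eps = 2 + 14 + 2 = 18 — satisfied.
#2 eta = 15 is odd — satisfied.
#3 gamma = 2, not > 5; antecedent false, conditional vacuously true — satisfied.
#4 zeta = 15, not > 16; antecedent false, conditional vacuously true — satisfied.
#5 theta = 14, zeta = 15; 14 ≤ 15 — satisfied.
#6 gamma² + eta² = 2² + 15² = 4 + 225 = 229 — satisfied.
#7 eta = 15 > 12, so we need eps ≤ 4; eps = 2 ≤ 4 — satisfied.
#8 theta + zeta = 14 + 15 = 29 — satisfied.

No violations.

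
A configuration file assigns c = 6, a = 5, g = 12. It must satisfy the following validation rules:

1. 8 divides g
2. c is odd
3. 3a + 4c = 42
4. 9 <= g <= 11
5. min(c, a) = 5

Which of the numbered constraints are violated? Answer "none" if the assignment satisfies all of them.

Constraints 1, 2, 3, 4 do not hold.

1. 12 = 8*1 + 4, so 8 does not divide 12 — fails.
2. c = 6 is even — fails.
3. 3a + 4c = 3(5) + 4(6) = 39, not 42 — fails.
4. g = 12 is outside [9, 11] — fails.
5. min(6, 5) = 5 — holds.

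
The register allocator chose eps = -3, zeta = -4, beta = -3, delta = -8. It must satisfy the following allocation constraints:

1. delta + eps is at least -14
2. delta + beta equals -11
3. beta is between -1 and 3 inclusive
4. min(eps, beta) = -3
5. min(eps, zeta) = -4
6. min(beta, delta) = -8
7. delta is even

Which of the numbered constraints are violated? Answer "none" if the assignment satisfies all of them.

1. delta + eps = -8 + (-3) = -11; -11 ≥ -14  yes
2. delta + beta = -8 + (-3) = -11  yes
3. beta = -3 is outside [-1, 3]  no
4. min(-3, -3) = -3  yes
5. min(-3, -4) = -4  yes
6. min(-3, -8) = -8  yes
7. delta = -8 is even  yes

No — constraint 3 is not satisfied.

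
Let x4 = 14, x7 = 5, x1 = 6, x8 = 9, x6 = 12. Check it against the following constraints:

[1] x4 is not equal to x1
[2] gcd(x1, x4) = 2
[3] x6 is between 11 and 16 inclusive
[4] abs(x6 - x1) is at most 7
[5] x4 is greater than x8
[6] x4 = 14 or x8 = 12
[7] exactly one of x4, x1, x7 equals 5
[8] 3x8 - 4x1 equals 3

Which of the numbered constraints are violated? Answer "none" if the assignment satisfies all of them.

[1] x4 = 14, x1 = 6; distinct  true
[2] gcd(6, 14) = 2  true
[3] x6 = 12 lies in [11, 16]  true
[4] abs(12 - 6) = 6; 6 ≤ 7  true
[5] x4 = 14, x8 = 9; 14 > 9  true
[6] x4 = 14 = 14 (first disjunct)  true
[7] x4=14, x1=6, x7=5; 1 of them equals 5  true
[8] 3x8 - 4x1 = 3(9) - 4(6) = 3  true

The assignment satisfies every constraint.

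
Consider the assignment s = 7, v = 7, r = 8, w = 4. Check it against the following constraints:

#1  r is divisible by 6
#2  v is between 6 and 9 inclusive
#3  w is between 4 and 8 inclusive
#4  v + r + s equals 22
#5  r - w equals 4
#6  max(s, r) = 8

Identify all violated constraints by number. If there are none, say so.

#1 8 = 6*1 + 2, so 6 does not divide 8  no
#2 v = 7 lies in [6, 9]  yes
#3 w = 4 lies in [4, 8]  yes
#4 v + r + s = 7 + 8 + 7 = 22  yes
#5 r - w = 8 - 4 = 4  yes
#6 max(7, 8) = 8  yes

No — constraint 1 is not satisfied.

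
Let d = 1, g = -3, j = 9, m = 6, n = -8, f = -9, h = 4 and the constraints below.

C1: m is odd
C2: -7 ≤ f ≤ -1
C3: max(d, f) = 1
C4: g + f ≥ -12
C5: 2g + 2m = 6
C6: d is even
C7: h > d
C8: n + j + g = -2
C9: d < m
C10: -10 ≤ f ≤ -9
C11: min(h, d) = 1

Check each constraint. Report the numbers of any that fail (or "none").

C1: m = 6 is even  fails
C2: f = -9 is outside [-7, -1]  fails
C3: max(1, -9) = 1  holds
C4: g + f = -3 + (-9) = -12; -12 ≥ -12  holds
C5: 2g + 2m = 2(-3) + 2(6) = 6  holds
C6: d = 1 is odd  fails
C7: h = 4, d = 1; 4 > 1  holds
C8: n + j + g = -8 + 9 + (-3) = -2  holds
C9: d = 1, m = 6; 1 < 6  holds
C10: f = -9 lies in [-10, -9]  holds
C11: min(4, 1) = 1  holds

Constraints 1, 2, 6 do not hold.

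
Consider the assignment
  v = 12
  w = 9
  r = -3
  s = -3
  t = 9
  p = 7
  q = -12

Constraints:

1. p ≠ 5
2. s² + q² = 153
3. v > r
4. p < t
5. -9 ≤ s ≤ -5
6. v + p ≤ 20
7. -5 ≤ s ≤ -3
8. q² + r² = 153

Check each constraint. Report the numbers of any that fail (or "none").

No — constraint 5 is not satisfied.

1. p = 7, and 7 ≠ 5 — satisfied.
2. s² + q² = (-3)² + (-12)² = 9 + 144 = 153 — satisfied.
3. v = 12, r = -3; 12 > -3 — satisfied.
4. p = 7, t = 9; 7 < 9 — satisfied.
5. s = -3 is outside [-9, -5] — violated.
6. v + p = 12 + 7 = 19; 19 ≤ 20 — satisfied.
7. s = -3 lies in [-5, -3] — satisfied.
8. q² + r² = (-12)² + (-3)² = 144 + 9 = 153 — satisfied.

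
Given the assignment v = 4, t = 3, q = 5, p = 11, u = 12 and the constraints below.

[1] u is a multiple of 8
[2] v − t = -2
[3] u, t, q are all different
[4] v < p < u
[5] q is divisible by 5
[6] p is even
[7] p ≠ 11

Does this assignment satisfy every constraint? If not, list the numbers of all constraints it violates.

[1] 12 = 8×1 + 4, so 8 does not divide 12  fails
[2] v − t = 4 − 3 = 1, not -2  fails
[3] values 12, 3, 5 are pairwise distinct  holds
[4] values 4 < 11 < 12  holds
[5] 5 / 5 = 1, so 5 divides 5  holds
[6] p = 11 is odd  fails
[7] p = 11, but 11 is required to differ  fails

The assignment fails constraints 1, 2, 6, and 7.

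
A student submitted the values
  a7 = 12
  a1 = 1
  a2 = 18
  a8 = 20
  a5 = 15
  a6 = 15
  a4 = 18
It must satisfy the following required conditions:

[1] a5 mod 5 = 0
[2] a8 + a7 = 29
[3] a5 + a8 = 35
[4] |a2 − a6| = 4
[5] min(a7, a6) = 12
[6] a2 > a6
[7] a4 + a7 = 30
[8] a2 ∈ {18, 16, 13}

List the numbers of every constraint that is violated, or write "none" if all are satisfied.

[1] 15 mod 5 = 0 — holds.
[2] a8 + a7 = 20 + 12 = 32, not 29 — does not hold.
[3] a5 + a8 = 15 + 20 = 35 — holds.
[4] |18 − 15| = 3, not 4 — does not hold.
[5] min(12, 15) = 12 — holds.
[6] a2 = 18, a6 = 15; 18 > 15 — holds.
[7] a4 + a7 = 18 + 12 = 30 — holds.
[8] a2 = 18 is in {18, 16, 13} — holds.

Constraints 2, 4 are violated.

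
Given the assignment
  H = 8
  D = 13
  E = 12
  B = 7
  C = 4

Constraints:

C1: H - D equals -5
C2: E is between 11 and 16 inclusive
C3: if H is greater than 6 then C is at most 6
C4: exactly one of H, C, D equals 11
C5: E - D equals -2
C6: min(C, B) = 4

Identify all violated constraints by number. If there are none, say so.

C1: H - D = 8 - 13 = -5  true
C2: E = 12 lies in [11, 16]  true
C3: H = 8 > 6, so we need C ≤ 6; C = 4 ≤ 6  true
C4: H=8, C=4, D=13; 0 of them equal 11, not exactly one  false
C5: E - D = 12 - 13 = -1, not -2  false
C6: min(4, 7) = 4  true

The assignment fails constraints 4 and 5.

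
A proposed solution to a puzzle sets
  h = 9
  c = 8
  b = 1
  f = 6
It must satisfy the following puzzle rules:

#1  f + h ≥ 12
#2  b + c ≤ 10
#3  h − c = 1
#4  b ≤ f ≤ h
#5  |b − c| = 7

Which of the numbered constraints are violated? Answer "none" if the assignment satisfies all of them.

#1 f + h = 6 + 9 = 15; 15 ≥ 12  yes
#2 b + c = 1 + 8 = 9; 9 ≤ 10  yes
#3 h − c = 9 − 8 = 1  yes
#4 values 1 ≤ 6 ≤ 9  yes
#5 |1 − 8| = 7  yes

Yes — all constraints hold.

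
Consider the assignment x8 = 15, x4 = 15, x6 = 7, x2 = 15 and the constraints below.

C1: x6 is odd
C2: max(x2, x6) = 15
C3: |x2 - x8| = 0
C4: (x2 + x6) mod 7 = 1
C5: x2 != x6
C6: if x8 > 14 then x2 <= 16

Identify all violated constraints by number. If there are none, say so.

None — every constraint holds.

C1: x6 = 7 is odd  yes
C2: max(15, 7) = 15  yes
C3: |15 - 15| = 0  yes
C4: x2 + x6 = 22; 22 mod 7 = 1  yes
C5: x2 = 15, x6 = 7; distinct  yes
C6: x8 = 15 > 14, so we need x2 ≤ 16; x2 = 15 ≤ 16  yes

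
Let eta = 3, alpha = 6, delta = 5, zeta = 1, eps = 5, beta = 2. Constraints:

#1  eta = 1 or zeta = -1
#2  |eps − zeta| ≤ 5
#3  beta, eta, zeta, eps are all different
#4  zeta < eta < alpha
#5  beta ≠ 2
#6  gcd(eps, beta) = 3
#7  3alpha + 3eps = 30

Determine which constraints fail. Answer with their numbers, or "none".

#1 eta = 3 ≠ 1 and zeta = 1 ≠ -1; both disjuncts false  false
#2 |5 − 1| = 4; 4 ≤ 5  true
#3 values 2, 3, 1, 5 are pairwise distinct  true
#4 values 1 < 3 < 6  true
#5 beta = 2, but 2 is required to differ  false
#6 gcd(5, 2) = 1, not 3  false
#7 3alpha + 3eps = 3(6) + 3(5) = 33, not 30  false

Constraints 1, 5, 6, and 7 do not hold.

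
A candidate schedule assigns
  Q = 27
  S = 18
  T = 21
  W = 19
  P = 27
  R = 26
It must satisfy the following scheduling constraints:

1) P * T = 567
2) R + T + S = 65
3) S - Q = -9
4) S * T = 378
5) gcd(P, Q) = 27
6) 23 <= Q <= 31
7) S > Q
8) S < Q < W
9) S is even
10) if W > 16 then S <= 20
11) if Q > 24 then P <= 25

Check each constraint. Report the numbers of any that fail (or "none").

Constraints 7, 8, 11 do not hold.

1) P * T = 27 * 21 = 567  OK
2) R + T + S = 26 + 21 + 18 = 65  OK
3) S - Q = 18 - 27 = -9  OK
4) S * T = 18 * 21 = 378  OK
5) gcd(27, 27) = 27  OK
6) Q = 27 lies in [23, 31]  OK
7) S = 18, Q = 27; 18 ≤ 27 (want >)  FAIL
8) values 18, 27, 19; Q = 27 is not < W = 19  FAIL
9) S = 18 is even  OK
10) W = 19 > 16, so we need S ≤ 20; S = 18 ≤ 20  OK
11) Q = 27 > 24, so we need P ≤ 25; but P = 27 > 25  FAIL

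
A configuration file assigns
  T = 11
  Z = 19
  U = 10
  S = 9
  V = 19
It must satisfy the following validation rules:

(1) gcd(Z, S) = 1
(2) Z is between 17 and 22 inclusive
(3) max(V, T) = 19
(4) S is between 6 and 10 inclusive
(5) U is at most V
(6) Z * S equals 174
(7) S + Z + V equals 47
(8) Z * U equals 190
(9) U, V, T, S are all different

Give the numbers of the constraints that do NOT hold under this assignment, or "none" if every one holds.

No — constraint 6 is not satisfied.

(1) gcd(19, 9) = 1 — holds.
(2) Z = 19 lies in [17, 22] — holds.
(3) max(19, 11) = 19 — holds.
(4) S = 9 lies in [6, 10] — holds.
(5) U = 10, V = 19; 10 ≤ 19 — holds.
(6) Z * S = 19 * 9 = 171, not 174 — fails.
(7) S + Z + V = 9 + 19 + 19 = 47 — holds.
(8) Z * U = 19 * 10 = 190 — holds.
(9) values 10, 19, 11, 9 are pairwise distinct — holds.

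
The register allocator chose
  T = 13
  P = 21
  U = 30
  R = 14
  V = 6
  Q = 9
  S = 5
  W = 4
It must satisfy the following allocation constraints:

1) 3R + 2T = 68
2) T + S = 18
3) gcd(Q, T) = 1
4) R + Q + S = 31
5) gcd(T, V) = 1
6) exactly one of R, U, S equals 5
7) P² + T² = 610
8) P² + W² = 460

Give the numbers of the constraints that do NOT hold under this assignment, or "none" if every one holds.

Constraints 4 and 8 are violated.

1) 3R + 2T = 3(14) + 2(13) = 68  true
2) T + S = 13 + 5 = 18  true
3) gcd(9, 13) = 1  true
4) R + Q + S = 14 + 9 + 5 = 28, not 31  false
5) gcd(13, 6) = 1  true
6) R=14, U=30, S=5; 1 of them equals 5  true
7) P² + T² = 21² + 13² = 441 + 169 = 610  true
8) P² + W² = 21² + 4² = 441 + 16 = 457, not 460  false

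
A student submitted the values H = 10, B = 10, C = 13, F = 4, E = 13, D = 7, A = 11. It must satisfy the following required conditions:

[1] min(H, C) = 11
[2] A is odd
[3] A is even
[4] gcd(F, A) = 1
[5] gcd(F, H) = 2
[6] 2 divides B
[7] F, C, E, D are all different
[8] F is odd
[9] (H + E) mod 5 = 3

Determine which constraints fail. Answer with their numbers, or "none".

The assignment fails constraints 1, 3, 7, and 8.

[1] min(10, 13) = 10, not 11  ✗
[2] A = 11 is odd  ✓
[3] A = 11 is odd  ✗
[4] gcd(4, 11) = 1  ✓
[5] gcd(4, 10) = 2  ✓
[6] 10 / 2 = 5, so 2 divides 10  ✓
[7] C = E = 13, not all different  ✗
[8] F = 4 is even  ✗
[9] H + E = 23; 23 mod 5 = 3  ✓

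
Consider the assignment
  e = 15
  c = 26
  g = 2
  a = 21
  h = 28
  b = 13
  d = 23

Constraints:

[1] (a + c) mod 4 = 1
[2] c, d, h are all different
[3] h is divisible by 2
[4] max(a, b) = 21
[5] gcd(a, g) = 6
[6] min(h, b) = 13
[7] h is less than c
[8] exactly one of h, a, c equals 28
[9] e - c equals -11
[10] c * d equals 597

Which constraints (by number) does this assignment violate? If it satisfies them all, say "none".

[1] a + c = 47; 47 mod 4 = 3, not 1 — does not hold.
[2] values 26, 23, 28 are pairwise distinct — holds.
[3] 28 / 2 = 14, so 2 divides 28 — holds.
[4] max(21, 13) = 21 — holds.
[5] gcd(21, 2) = 1, not 6 — does not hold.
[6] min(28, 13) = 13 — holds.
[7] h = 28, c = 26; 28 ≥ 26 (want <) — does not hold.
[8] h=28, a=21, c=26; 1 of them equals 28 — holds.
[9] e - c = 15 - 26 = -11 — holds.
[10] c * d = 26 * 23 = 598, not 597 — does not hold.

The assignment fails constraints 1, 5, 7, and 10.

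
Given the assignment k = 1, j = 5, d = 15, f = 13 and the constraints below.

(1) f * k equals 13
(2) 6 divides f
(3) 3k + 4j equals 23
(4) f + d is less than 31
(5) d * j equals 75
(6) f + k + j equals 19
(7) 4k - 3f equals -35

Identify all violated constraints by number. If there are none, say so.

Constraint 2 is violated.

(1) f * k = 13 * 1 = 13 — holds.
(2) 13 = 6*2 + 1, so 6 does not divide 13 — does not hold.
(3) 3k + 4j = 3(1) + 4(5) = 23 — holds.
(4) f + d = 13 + 15 = 28; 28 < 31 — holds.
(5) d * j = 15 * 5 = 75 — holds.
(6) f + k + j = 13 + 1 + 5 = 19 — holds.
(7) 4k - 3f = 4(1) - 3(13) = -35 — holds.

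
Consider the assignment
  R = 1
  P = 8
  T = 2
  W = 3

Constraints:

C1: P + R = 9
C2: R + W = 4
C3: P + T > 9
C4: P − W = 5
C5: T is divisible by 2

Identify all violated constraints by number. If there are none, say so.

C1: P + R = 8 + 1 = 9 — holds.
C2: R + W = 1 + 3 = 4 — holds.
C3: P + T = 8 + 2 = 10; 10 > 9 — holds.
C4: P − W = 8 − 3 = 5 — holds.
C5: 2 / 2 = 1, so 2 divides 2 — holds.

The assignment satisfies every constraint.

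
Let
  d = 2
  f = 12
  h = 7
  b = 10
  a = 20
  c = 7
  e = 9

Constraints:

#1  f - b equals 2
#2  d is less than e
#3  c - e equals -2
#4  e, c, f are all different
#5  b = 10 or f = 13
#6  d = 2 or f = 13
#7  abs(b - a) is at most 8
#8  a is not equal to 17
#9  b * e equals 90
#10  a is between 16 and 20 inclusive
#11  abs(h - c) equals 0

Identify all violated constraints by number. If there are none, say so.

Constraint 7 does not hold.

#1 f - b = 12 - 10 = 2 — OK.
#2 d = 2, e = 9; 2 < 9 — OK.
#3 c - e = 7 - 9 = -2 — OK.
#4 values 9, 7, 12 are pairwise distinct — OK.
#5 b = 10 = 10 (first disjunct) — OK.
#6 d = 2 = 2 (first disjunct) — OK.
#7 abs(10 - 20) = 10; 10 > 8, exceeds bound 8 — violated.
#8 a = 20, and 20 ≠ 17 — OK.
#9 b * e = 10 * 9 = 90 — OK.
#10 a = 20 lies in [16, 20] — OK.
#11 abs(7 - 7) = 0 — OK.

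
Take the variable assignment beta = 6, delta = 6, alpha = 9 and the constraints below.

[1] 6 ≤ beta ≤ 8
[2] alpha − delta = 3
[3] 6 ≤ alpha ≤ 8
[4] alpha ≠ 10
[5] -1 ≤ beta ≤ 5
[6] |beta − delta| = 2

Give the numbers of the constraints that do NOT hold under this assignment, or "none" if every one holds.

Constraints 3, 5, 6 do not hold.

[1] beta = 6 lies in [6, 8] — satisfied.
[2] alpha − delta = 9 − 6 = 3 — satisfied.
[3] alpha = 9 is outside [6, 8] — violated.
[4] alpha = 9, and 9 ≠ 10 — satisfied.
[5] beta = 6 is outside [-1, 5] — violated.
[6] |6 − 6| = 0, not 2 — violated.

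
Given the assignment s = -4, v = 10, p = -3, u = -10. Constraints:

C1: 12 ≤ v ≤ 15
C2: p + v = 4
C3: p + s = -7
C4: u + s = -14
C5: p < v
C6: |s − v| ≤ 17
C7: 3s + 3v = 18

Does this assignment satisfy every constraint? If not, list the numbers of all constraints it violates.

C1: v = 10 is outside [12, 15] — fails.
C2: p + v = -3 + 10 = 7, not 4 — fails.
C3: p + s = -3 + (-4) = -7 — holds.
C4: u + s = -10 + (-4) = -14 — holds.
C5: p = -3, v = 10; -3 < 10 — holds.
C6: |-4 − 10| = 14; 14 ≤ 17 — holds.
C7: 3s + 3v = 3(-4) + 3(10) = 18 — holds.

Constraints 1 and 2 do not hold.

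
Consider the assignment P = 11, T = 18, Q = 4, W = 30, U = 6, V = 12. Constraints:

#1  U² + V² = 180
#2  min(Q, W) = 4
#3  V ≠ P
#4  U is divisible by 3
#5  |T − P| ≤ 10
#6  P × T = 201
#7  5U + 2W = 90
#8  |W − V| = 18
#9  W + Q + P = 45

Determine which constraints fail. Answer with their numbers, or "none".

The assignment fails constraint 6.

#1 U² + V² = 6² + 12² = 36 + 144 = 180 — OK.
#2 min(4, 30) = 4 — OK.
#3 V = 12, P = 11; distinct — OK.
#4 6 / 3 = 2, so 3 divides 6 — OK.
#5 |18 − 11| = 7; 7 ≤ 10 — OK.
#6 P × T = 11 × 18 = 198, not 201 — violated.
#7 5U + 2W = 5(6) + 2(30) = 90 — OK.
#8 |30 − 12| = 18 — OK.
#9 W + Q + P = 30 + 4 + 11 = 45 — OK.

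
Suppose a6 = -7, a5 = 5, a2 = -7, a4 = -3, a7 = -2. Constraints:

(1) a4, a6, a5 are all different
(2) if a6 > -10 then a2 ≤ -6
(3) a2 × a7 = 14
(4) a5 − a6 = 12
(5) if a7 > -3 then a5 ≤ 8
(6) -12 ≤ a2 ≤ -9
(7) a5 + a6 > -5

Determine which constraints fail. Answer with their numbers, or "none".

Constraint 6 does not hold.

(1) values -3, -7, 5 are pairwise distinct  ✔
(2) a6 = -7 > -10, so we need a2 ≤ -6; a2 = -7 ≤ -6  ✔
(3) a2 × a7 = -7 × (-2) = 14  ✔
(4) a5 − a6 = 5 − (-7) = 12  ✔
(5) a7 = -2 > -3, so we need a5 ≤ 8; a5 = 5 ≤ 8  ✔
(6) a2 = -7 is outside [-12, -9]  ✘
(7) a5 + a6 = 5 + (-7) = -2; -2 > -5  ✔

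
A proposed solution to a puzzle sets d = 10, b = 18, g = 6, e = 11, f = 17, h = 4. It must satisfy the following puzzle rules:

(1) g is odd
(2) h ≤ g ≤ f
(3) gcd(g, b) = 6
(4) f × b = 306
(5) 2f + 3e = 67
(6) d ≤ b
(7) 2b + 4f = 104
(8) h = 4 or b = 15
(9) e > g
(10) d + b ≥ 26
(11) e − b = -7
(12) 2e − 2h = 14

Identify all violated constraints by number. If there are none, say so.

No — constraint 1 is not satisfied.

(1) g = 6 is even — violated.
(2) values 4 ≤ 6 ≤ 17 — satisfied.
(3) gcd(6, 18) = 6 — satisfied.
(4) f × b = 17 × 18 = 306 — satisfied.
(5) 2f + 3e = 2(17) + 3(11) = 67 — satisfied.
(6) d = 10, b = 18; 10 ≤ 18 — satisfied.
(7) 2b + 4f = 2(18) + 4(17) = 104 — satisfied.
(8) h = 4 = 4 (first disjunct) — satisfied.
(9) e = 11, g = 6; 11 > 6 — satisfied.
(10) d + b = 10 + 18 = 28; 28 ≥ 26 — satisfied.
(11) e − b = 11 − 18 = -7 — satisfied.
(12) 2e − 2h = 2(11) − 2(4) = 14 — satisfied.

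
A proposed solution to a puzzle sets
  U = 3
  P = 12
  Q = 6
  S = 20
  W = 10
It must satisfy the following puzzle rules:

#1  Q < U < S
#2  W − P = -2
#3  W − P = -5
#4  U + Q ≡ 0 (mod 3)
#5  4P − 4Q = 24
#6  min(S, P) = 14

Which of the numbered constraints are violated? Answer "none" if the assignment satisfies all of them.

No — constraints 1, 3, and 6 are not satisfied.

#1 values 6, 3, 20; Q = 6 is not < U = 3 — fails.
#2 W − P = 10 − 12 = -2 — holds.
#3 W − P = 10 − 12 = -2, not -5 — fails.
#4 U + Q = 9; 9 mod 3 = 0 — holds.
#5 4P − 4Q = 4(12) − 4(6) = 24 — holds.
#6 min(20, 12) = 12, not 14 — fails.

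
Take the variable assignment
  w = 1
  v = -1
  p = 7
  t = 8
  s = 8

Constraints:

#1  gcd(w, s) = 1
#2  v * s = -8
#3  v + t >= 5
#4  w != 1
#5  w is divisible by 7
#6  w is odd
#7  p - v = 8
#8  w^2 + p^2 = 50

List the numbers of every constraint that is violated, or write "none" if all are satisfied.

#1 gcd(1, 8) = 1 — OK.
#2 v * s = -1 * 8 = -8 — OK.
#3 v + t = -1 + 8 = 7; 7 ≥ 5 — OK.
#4 w = 1, but 1 is required to differ — violated.
#5 1 = 7*0 + 1, so 7 does not divide 1 — violated.
#6 w = 1 is odd — OK.
#7 p - v = 7 - (-1) = 8 — OK.
#8 w^2 + p^2 = 1^2 + 7^2 = 1 + 49 = 50 — OK.

Constraints 4 and 5 do not hold.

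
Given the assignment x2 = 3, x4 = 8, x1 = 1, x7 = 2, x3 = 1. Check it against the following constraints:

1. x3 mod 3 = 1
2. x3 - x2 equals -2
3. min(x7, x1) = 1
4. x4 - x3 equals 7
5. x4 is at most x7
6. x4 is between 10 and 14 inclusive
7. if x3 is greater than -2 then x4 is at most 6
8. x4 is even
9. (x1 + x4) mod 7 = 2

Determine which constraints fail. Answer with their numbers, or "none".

No — constraints 5, 6, 7 are not satisfied.

1. 1 mod 3 = 1 — holds.
2. x3 - x2 = 1 - 3 = -2 — holds.
3. min(2, 1) = 1 — holds.
4. x4 - x3 = 8 - 1 = 7 — holds.
5. x4 = 8, x7 = 2; 8 > 2 (want ≤) — does not hold.
6. x4 = 8 is outside [10, 14] — does not hold.
7. x3 = 1 > -2, so we need x4 ≤ 6; but x4 = 8 > 6 — does not hold.
8. x4 = 8 is even — holds.
9. x1 + x4 = 9; 9 mod 7 = 2 — holds.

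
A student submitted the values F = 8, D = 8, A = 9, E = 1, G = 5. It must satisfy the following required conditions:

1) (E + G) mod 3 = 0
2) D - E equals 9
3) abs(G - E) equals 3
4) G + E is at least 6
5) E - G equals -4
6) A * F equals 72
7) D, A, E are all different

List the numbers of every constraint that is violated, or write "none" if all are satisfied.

Constraints 2, 3 do not hold.

1) E + G = 6; 6 mod 3 = 0 — holds.
2) D - E = 8 - 1 = 7, not 9 — does not hold.
3) abs(5 - 1) = 4, not 3 — does not hold.
4) G + E = 5 + 1 = 6; 6 ≥ 6 — holds.
5) E - G = 1 - 5 = -4 — holds.
6) A * F = 9 * 8 = 72 — holds.
7) values 8, 9, 1 are pairwise distinct — holds.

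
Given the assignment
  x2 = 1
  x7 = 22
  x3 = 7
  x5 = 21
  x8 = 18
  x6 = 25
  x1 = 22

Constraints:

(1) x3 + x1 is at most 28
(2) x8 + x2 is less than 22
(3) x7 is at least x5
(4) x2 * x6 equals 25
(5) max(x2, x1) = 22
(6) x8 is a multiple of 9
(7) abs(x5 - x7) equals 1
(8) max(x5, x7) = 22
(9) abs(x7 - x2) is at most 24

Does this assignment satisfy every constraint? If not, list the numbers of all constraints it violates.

(1) x3 + x1 = 7 + 22 = 29; 29 > 28, bound 28 not met  false
(2) x8 + x2 = 18 + 1 = 19; 19 < 22  true
(3) x7 = 22, x5 = 21; 22 ≥ 21  true
(4) x2 * x6 = 1 * 25 = 25  true
(5) max(1, 22) = 22  true
(6) 18 / 9 = 2, so 9 divides 18  true
(7) abs(21 - 22) = 1  true
(8) max(21, 22) = 22  true
(9) abs(22 - 1) = 21; 21 ≤ 24  true

Constraint 1 does not hold.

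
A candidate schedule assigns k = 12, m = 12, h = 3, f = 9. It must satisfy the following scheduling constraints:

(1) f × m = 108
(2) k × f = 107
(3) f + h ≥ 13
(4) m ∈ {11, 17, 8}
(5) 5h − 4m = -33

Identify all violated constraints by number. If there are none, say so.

The assignment fails constraints 2, 3, and 4.

(1) f × m = 9 × 12 = 108 — holds.
(2) k × f = 12 × 9 = 108, not 107 — does not hold.
(3) f + h = 9 + 3 = 12; 12 < 13, bound 13 not met — does not hold.
(4) m = 12 is not in {11, 17, 8} — does not hold.
(5) 5h − 4m = 5(3) − 4(12) = -33 — holds.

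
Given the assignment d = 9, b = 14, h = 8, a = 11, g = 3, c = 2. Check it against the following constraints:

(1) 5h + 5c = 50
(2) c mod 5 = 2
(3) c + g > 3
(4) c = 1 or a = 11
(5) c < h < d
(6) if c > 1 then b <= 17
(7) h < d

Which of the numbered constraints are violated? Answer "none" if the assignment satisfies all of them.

(1) 5h + 5c = 5(8) + 5(2) = 50 — OK.
(2) 2 mod 5 = 2 — OK.
(3) c + g = 2 + 3 = 5; 5 > 3 — OK.
(4) c = 2 ≠ 1, but a = 11 = 11 (second disjunct) — OK.
(5) values 2 < 8 < 9 — OK.
(6) c = 2 > 1, so we need b ≤ 17; b = 14 ≤ 17 — OK.
(7) h = 8, d = 9; 8 < 9 — OK.

None — every constraint holds.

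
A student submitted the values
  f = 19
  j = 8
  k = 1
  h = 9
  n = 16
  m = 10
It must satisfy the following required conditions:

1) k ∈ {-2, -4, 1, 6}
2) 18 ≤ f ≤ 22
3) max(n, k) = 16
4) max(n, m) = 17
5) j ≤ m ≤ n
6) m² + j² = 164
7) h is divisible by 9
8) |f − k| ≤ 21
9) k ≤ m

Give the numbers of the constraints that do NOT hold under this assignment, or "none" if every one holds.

Constraint 4 does not hold.

1) k = 1 is in {-2, -4, 1, 6}  true
2) f = 19 lies in [18, 22]  true
3) max(16, 1) = 16  true
4) max(16, 10) = 16, not 17  false
5) values 8 ≤ 10 ≤ 16  true
6) m² + j² = 10² + 8² = 100 + 64 = 164  true
7) 9 / 9 = 1, so 9 divides 9  true
8) |19 − 1| = 18; 18 ≤ 21  true
9) k = 1, m = 10; 1 ≤ 10  true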